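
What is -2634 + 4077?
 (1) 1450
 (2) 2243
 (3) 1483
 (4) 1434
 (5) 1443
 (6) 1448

-2634 + 4077 = 1443
5) 1443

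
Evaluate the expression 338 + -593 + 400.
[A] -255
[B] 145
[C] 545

First: 338 + -593 = -255
Then: -255 + 400 = 145
B) 145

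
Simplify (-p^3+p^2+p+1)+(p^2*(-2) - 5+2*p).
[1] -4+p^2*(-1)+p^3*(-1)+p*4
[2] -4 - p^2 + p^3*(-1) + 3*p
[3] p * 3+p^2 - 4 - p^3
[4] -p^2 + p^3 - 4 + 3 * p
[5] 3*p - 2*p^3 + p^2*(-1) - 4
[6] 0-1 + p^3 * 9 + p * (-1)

Adding the polynomials and combining like terms:
(-p^3 + p^2 + p + 1) + (p^2*(-2) - 5 + 2*p)
= -4 - p^2 + p^3*(-1) + 3*p
2) -4 - p^2 + p^3*(-1) + 3*p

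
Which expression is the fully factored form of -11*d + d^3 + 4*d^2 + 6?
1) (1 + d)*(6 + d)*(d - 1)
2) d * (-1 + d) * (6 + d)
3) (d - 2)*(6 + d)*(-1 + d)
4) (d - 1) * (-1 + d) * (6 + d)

We need to factor -11*d + d^3 + 4*d^2 + 6.
The factored form is (d - 1) * (-1 + d) * (6 + d).
4) (d - 1) * (-1 + d) * (6 + d)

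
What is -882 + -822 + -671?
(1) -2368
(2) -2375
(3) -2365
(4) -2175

First: -882 + -822 = -1704
Then: -1704 + -671 = -2375
2) -2375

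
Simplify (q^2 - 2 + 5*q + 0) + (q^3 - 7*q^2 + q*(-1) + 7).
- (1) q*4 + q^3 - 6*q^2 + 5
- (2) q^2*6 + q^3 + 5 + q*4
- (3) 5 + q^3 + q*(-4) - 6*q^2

Adding the polynomials and combining like terms:
(q^2 - 2 + 5*q + 0) + (q^3 - 7*q^2 + q*(-1) + 7)
= q*4 + q^3 - 6*q^2 + 5
1) q*4 + q^3 - 6*q^2 + 5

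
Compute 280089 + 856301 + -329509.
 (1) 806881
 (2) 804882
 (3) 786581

First: 280089 + 856301 = 1136390
Then: 1136390 + -329509 = 806881
1) 806881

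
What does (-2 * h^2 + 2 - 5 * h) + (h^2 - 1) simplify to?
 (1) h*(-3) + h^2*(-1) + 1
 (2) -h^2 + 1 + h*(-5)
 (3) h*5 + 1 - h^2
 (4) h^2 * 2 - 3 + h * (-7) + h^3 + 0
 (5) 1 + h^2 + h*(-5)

Adding the polynomials and combining like terms:
(-2*h^2 + 2 - 5*h) + (h^2 - 1)
= -h^2 + 1 + h*(-5)
2) -h^2 + 1 + h*(-5)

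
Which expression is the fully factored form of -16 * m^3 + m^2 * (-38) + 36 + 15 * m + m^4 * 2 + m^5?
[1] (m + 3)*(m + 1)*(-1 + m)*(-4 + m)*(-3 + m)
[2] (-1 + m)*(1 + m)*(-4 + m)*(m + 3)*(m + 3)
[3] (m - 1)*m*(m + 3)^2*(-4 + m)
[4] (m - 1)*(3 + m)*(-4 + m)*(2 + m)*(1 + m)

We need to factor -16 * m^3 + m^2 * (-38) + 36 + 15 * m + m^4 * 2 + m^5.
The factored form is (-1 + m)*(1 + m)*(-4 + m)*(m + 3)*(m + 3).
2) (-1 + m)*(1 + m)*(-4 + m)*(m + 3)*(m + 3)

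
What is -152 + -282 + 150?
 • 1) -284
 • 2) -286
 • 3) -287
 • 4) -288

First: -152 + -282 = -434
Then: -434 + 150 = -284
1) -284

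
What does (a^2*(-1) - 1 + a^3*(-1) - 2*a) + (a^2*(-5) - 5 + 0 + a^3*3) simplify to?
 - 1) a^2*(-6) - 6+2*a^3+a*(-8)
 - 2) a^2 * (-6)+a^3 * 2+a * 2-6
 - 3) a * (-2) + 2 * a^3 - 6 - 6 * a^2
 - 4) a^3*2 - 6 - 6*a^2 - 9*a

Adding the polynomials and combining like terms:
(a^2*(-1) - 1 + a^3*(-1) - 2*a) + (a^2*(-5) - 5 + 0 + a^3*3)
= a * (-2) + 2 * a^3 - 6 - 6 * a^2
3) a * (-2) + 2 * a^3 - 6 - 6 * a^2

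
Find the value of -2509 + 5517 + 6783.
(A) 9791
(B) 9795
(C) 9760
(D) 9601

First: -2509 + 5517 = 3008
Then: 3008 + 6783 = 9791
A) 9791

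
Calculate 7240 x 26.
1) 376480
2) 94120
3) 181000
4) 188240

7240 * 26 = 188240
4) 188240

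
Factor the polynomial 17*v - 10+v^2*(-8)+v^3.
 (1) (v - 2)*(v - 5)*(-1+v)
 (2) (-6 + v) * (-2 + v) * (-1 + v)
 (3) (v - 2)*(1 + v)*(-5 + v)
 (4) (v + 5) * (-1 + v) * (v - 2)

We need to factor 17*v - 10+v^2*(-8)+v^3.
The factored form is (v - 2)*(v - 5)*(-1+v).
1) (v - 2)*(v - 5)*(-1+v)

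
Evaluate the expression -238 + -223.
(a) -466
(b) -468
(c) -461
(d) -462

-238 + -223 = -461
c) -461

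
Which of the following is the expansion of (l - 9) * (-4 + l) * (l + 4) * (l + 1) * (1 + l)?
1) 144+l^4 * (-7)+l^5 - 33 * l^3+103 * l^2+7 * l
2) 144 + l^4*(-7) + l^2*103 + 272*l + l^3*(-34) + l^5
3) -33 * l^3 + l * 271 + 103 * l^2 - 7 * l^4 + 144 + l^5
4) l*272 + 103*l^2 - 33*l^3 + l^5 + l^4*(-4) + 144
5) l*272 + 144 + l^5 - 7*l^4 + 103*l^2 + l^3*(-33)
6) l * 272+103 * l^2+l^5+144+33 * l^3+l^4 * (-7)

Expanding (l - 9) * (-4 + l) * (l + 4) * (l + 1) * (1 + l):
= l*272 + 144 + l^5 - 7*l^4 + 103*l^2 + l^3*(-33)
5) l*272 + 144 + l^5 - 7*l^4 + 103*l^2 + l^3*(-33)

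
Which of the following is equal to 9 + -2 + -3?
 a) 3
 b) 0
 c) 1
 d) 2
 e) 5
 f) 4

First: 9 + -2 = 7
Then: 7 + -3 = 4
f) 4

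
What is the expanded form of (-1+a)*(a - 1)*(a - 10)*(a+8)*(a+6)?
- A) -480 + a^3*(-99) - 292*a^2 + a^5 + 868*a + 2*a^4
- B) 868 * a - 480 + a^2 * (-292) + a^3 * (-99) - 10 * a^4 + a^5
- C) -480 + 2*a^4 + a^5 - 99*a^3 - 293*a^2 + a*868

Expanding (-1+a)*(a - 1)*(a - 10)*(a+8)*(a+6):
= -480 + a^3*(-99) - 292*a^2 + a^5 + 868*a + 2*a^4
A) -480 + a^3*(-99) - 292*a^2 + a^5 + 868*a + 2*a^4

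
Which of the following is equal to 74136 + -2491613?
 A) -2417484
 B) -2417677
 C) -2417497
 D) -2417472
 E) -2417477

74136 + -2491613 = -2417477
E) -2417477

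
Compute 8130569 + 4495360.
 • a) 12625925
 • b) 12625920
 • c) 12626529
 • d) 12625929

8130569 + 4495360 = 12625929
d) 12625929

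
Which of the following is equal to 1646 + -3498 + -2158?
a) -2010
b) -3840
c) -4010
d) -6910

First: 1646 + -3498 = -1852
Then: -1852 + -2158 = -4010
c) -4010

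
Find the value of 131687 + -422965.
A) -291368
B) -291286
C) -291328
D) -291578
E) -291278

131687 + -422965 = -291278
E) -291278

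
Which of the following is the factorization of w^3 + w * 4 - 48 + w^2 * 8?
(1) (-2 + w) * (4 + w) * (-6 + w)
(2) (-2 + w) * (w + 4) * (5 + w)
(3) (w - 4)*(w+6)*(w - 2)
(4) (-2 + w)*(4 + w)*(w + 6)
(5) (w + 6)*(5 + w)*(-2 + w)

We need to factor w^3 + w * 4 - 48 + w^2 * 8.
The factored form is (-2 + w)*(4 + w)*(w + 6).
4) (-2 + w)*(4 + w)*(w + 6)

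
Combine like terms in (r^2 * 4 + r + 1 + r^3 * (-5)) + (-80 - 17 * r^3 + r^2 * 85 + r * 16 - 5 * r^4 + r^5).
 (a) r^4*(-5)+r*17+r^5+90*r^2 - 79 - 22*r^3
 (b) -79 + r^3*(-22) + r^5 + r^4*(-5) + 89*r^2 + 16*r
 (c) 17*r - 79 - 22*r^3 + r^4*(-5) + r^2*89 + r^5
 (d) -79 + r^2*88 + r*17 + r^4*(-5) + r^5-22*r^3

Adding the polynomials and combining like terms:
(r^2*4 + r + 1 + r^3*(-5)) + (-80 - 17*r^3 + r^2*85 + r*16 - 5*r^4 + r^5)
= 17*r - 79 - 22*r^3 + r^4*(-5) + r^2*89 + r^5
c) 17*r - 79 - 22*r^3 + r^4*(-5) + r^2*89 + r^5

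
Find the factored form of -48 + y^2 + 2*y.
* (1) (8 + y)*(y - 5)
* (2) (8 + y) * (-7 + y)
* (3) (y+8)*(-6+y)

We need to factor -48 + y^2 + 2*y.
The factored form is (y+8)*(-6+y).
3) (y+8)*(-6+y)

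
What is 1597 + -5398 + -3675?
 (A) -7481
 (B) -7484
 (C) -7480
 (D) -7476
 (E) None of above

First: 1597 + -5398 = -3801
Then: -3801 + -3675 = -7476
D) -7476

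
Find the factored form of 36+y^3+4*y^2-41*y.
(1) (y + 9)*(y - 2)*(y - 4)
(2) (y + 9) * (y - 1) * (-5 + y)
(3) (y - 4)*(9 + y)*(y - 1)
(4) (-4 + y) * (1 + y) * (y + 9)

We need to factor 36+y^3+4*y^2-41*y.
The factored form is (y - 4)*(9 + y)*(y - 1).
3) (y - 4)*(9 + y)*(y - 1)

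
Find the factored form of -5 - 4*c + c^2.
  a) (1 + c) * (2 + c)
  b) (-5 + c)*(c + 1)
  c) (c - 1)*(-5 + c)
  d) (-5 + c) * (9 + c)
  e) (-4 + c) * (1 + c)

We need to factor -5 - 4*c + c^2.
The factored form is (-5 + c)*(c + 1).
b) (-5 + c)*(c + 1)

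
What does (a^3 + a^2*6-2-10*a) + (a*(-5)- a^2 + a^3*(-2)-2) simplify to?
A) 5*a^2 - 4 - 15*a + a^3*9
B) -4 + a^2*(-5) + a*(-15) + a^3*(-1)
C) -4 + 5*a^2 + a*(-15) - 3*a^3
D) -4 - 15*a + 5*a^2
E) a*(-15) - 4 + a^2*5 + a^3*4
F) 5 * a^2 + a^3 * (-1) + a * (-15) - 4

Adding the polynomials and combining like terms:
(a^3 + a^2*6 - 2 - 10*a) + (a*(-5) - a^2 + a^3*(-2) - 2)
= 5 * a^2 + a^3 * (-1) + a * (-15) - 4
F) 5 * a^2 + a^3 * (-1) + a * (-15) - 4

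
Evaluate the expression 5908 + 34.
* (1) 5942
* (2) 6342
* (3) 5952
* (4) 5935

5908 + 34 = 5942
1) 5942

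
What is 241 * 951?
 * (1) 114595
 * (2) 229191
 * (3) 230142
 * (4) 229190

241 * 951 = 229191
2) 229191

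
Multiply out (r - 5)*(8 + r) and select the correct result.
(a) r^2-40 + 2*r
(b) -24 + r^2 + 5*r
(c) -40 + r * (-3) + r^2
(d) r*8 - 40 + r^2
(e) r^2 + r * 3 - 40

Expanding (r - 5)*(8 + r):
= r^2 + r * 3 - 40
e) r^2 + r * 3 - 40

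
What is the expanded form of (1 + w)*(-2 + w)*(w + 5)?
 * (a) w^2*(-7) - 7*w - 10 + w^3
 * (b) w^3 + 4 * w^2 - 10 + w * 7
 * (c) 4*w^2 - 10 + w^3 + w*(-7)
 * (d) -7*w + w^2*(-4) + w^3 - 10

Expanding (1 + w)*(-2 + w)*(w + 5):
= 4*w^2 - 10 + w^3 + w*(-7)
c) 4*w^2 - 10 + w^3 + w*(-7)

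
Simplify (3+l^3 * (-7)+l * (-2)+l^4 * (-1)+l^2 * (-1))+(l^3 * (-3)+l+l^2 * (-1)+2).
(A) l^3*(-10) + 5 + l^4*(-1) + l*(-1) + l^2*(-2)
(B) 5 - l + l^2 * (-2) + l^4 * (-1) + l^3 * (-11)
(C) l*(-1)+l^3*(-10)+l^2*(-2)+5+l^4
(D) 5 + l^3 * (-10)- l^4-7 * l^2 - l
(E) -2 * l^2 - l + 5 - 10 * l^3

Adding the polynomials and combining like terms:
(3 + l^3*(-7) + l*(-2) + l^4*(-1) + l^2*(-1)) + (l^3*(-3) + l + l^2*(-1) + 2)
= l^3*(-10) + 5 + l^4*(-1) + l*(-1) + l^2*(-2)
A) l^3*(-10) + 5 + l^4*(-1) + l*(-1) + l^2*(-2)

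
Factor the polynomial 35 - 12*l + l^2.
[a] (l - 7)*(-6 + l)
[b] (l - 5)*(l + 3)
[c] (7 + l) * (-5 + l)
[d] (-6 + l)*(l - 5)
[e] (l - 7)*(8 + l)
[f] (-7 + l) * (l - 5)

We need to factor 35 - 12*l + l^2.
The factored form is (-7 + l) * (l - 5).
f) (-7 + l) * (l - 5)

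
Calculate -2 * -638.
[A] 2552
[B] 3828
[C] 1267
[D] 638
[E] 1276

-2 * -638 = 1276
E) 1276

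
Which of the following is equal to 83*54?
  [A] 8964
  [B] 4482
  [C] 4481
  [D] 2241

83 * 54 = 4482
B) 4482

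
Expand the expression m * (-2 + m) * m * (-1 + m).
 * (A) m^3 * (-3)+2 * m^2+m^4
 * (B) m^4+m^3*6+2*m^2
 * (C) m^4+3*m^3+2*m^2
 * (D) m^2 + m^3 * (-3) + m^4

Expanding m * (-2 + m) * m * (-1 + m):
= m^3 * (-3)+2 * m^2+m^4
A) m^3 * (-3)+2 * m^2+m^4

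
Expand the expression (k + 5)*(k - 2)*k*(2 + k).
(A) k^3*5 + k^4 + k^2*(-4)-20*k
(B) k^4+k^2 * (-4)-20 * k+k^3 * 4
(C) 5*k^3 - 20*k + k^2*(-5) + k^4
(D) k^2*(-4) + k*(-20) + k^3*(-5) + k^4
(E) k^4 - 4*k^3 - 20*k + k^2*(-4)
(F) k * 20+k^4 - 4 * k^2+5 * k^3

Expanding (k + 5)*(k - 2)*k*(2 + k):
= k^3*5 + k^4 + k^2*(-4)-20*k
A) k^3*5 + k^4 + k^2*(-4)-20*k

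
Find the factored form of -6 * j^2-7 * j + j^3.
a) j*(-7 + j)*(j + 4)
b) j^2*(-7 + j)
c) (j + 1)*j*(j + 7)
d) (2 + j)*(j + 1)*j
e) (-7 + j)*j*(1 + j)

We need to factor -6 * j^2-7 * j + j^3.
The factored form is (-7 + j)*j*(1 + j).
e) (-7 + j)*j*(1 + j)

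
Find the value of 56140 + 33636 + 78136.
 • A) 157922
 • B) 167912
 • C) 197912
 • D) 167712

First: 56140 + 33636 = 89776
Then: 89776 + 78136 = 167912
B) 167912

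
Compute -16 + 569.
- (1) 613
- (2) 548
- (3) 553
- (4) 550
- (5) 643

-16 + 569 = 553
3) 553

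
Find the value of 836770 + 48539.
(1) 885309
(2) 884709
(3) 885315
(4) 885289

836770 + 48539 = 885309
1) 885309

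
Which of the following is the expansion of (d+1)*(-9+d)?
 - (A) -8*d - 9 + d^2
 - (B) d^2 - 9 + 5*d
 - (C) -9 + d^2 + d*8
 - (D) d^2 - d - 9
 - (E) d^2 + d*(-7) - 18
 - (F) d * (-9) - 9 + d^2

Expanding (d+1)*(-9+d):
= -8*d - 9 + d^2
A) -8*d - 9 + d^2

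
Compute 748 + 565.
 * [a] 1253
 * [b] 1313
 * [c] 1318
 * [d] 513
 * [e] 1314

748 + 565 = 1313
b) 1313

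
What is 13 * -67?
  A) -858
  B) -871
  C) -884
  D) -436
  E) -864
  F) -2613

13 * -67 = -871
B) -871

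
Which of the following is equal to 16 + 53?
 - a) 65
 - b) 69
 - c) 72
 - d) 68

16 + 53 = 69
b) 69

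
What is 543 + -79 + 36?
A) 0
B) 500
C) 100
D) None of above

First: 543 + -79 = 464
Then: 464 + 36 = 500
B) 500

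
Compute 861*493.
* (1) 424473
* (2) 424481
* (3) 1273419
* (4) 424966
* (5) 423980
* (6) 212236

861 * 493 = 424473
1) 424473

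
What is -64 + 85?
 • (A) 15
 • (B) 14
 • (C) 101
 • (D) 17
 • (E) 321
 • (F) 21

-64 + 85 = 21
F) 21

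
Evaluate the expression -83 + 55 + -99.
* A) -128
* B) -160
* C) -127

First: -83 + 55 = -28
Then: -28 + -99 = -127
C) -127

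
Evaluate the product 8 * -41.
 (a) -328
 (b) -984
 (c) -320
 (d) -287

8 * -41 = -328
a) -328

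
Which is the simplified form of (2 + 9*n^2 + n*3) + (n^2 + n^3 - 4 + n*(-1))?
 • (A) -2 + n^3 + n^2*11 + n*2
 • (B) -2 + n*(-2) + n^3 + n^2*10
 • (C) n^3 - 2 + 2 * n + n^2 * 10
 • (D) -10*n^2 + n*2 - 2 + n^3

Adding the polynomials and combining like terms:
(2 + 9*n^2 + n*3) + (n^2 + n^3 - 4 + n*(-1))
= n^3 - 2 + 2 * n + n^2 * 10
C) n^3 - 2 + 2 * n + n^2 * 10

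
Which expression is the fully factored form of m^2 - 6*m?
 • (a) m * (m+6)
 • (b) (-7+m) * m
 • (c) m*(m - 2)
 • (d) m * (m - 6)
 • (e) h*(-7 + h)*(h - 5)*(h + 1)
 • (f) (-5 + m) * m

We need to factor m^2 - 6*m.
The factored form is m * (m - 6).
d) m * (m - 6)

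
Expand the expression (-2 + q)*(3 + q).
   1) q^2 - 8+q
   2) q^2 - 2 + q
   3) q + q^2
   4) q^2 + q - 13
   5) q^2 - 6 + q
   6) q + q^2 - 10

Expanding (-2 + q)*(3 + q):
= q^2 - 6 + q
5) q^2 - 6 + q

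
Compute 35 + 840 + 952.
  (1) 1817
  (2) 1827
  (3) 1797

First: 35 + 840 = 875
Then: 875 + 952 = 1827
2) 1827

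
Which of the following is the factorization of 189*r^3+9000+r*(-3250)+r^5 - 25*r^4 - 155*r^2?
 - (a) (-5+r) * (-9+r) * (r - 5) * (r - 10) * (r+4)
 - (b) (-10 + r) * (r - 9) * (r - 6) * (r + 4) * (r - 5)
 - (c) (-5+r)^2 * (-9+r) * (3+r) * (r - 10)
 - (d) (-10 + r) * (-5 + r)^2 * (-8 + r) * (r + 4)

We need to factor 189*r^3+9000+r*(-3250)+r^5 - 25*r^4 - 155*r^2.
The factored form is (-5+r) * (-9+r) * (r - 5) * (r - 10) * (r+4).
a) (-5+r) * (-9+r) * (r - 5) * (r - 10) * (r+4)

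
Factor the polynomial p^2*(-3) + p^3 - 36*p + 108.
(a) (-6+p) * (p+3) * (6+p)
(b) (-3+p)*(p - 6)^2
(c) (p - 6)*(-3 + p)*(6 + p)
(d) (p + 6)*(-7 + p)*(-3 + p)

We need to factor p^2*(-3) + p^3 - 36*p + 108.
The factored form is (p - 6)*(-3 + p)*(6 + p).
c) (p - 6)*(-3 + p)*(6 + p)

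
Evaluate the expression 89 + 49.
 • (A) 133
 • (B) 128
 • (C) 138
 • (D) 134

89 + 49 = 138
C) 138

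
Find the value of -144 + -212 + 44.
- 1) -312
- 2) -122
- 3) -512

First: -144 + -212 = -356
Then: -356 + 44 = -312
1) -312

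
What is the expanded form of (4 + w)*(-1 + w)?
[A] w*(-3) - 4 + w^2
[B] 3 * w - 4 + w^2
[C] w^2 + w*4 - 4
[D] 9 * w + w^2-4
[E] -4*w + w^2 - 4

Expanding (4 + w)*(-1 + w):
= 3 * w - 4 + w^2
B) 3 * w - 4 + w^2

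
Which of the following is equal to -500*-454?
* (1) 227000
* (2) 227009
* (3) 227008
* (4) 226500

-500 * -454 = 227000
1) 227000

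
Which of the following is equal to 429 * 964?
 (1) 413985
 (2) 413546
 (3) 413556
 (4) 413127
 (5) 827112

429 * 964 = 413556
3) 413556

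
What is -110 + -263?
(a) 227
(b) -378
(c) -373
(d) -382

-110 + -263 = -373
c) -373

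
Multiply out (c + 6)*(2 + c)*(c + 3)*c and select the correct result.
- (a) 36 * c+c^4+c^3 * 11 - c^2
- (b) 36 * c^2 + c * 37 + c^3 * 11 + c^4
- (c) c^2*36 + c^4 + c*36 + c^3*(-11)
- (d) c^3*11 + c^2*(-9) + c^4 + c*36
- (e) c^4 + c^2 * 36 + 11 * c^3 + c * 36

Expanding (c + 6)*(2 + c)*(c + 3)*c:
= c^4 + c^2 * 36 + 11 * c^3 + c * 36
e) c^4 + c^2 * 36 + 11 * c^3 + c * 36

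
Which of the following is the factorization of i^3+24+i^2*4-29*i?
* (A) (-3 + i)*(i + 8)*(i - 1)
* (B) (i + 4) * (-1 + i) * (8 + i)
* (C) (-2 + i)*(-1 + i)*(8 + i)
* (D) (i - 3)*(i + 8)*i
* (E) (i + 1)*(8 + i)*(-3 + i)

We need to factor i^3+24+i^2*4-29*i.
The factored form is (-3 + i)*(i + 8)*(i - 1).
A) (-3 + i)*(i + 8)*(i - 1)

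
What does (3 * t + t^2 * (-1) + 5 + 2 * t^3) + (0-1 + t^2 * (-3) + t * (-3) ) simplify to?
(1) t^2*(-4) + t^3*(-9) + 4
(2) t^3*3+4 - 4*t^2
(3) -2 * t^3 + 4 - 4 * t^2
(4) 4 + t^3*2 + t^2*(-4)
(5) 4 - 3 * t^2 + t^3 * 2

Adding the polynomials and combining like terms:
(3*t + t^2*(-1) + 5 + 2*t^3) + (0 - 1 + t^2*(-3) + t*(-3))
= 4 + t^3*2 + t^2*(-4)
4) 4 + t^3*2 + t^2*(-4)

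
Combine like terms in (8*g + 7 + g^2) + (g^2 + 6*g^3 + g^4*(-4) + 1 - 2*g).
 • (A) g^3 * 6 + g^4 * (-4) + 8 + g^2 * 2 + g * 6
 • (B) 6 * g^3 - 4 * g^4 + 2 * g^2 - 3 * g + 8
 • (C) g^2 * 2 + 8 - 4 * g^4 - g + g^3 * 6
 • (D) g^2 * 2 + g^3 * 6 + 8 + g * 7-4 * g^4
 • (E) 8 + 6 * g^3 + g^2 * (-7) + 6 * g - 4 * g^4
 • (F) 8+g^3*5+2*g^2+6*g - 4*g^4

Adding the polynomials and combining like terms:
(8*g + 7 + g^2) + (g^2 + 6*g^3 + g^4*(-4) + 1 - 2*g)
= g^3 * 6 + g^4 * (-4) + 8 + g^2 * 2 + g * 6
A) g^3 * 6 + g^4 * (-4) + 8 + g^2 * 2 + g * 6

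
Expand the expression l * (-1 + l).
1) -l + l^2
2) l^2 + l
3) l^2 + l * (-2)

Expanding l * (-1 + l):
= -l + l^2
1) -l + l^2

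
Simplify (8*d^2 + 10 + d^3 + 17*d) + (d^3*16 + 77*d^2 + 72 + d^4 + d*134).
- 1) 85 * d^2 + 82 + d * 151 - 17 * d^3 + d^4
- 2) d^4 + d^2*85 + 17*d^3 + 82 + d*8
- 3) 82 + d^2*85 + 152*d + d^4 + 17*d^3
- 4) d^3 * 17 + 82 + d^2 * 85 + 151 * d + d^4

Adding the polynomials and combining like terms:
(8*d^2 + 10 + d^3 + 17*d) + (d^3*16 + 77*d^2 + 72 + d^4 + d*134)
= d^3 * 17 + 82 + d^2 * 85 + 151 * d + d^4
4) d^3 * 17 + 82 + d^2 * 85 + 151 * d + d^4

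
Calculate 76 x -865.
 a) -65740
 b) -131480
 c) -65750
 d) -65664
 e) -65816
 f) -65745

76 * -865 = -65740
a) -65740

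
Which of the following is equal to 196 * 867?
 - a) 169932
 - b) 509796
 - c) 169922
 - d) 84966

196 * 867 = 169932
a) 169932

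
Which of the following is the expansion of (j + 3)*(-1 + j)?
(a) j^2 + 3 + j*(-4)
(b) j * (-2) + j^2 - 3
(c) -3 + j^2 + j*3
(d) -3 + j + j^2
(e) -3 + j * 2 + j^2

Expanding (j + 3)*(-1 + j):
= -3 + j * 2 + j^2
e) -3 + j * 2 + j^2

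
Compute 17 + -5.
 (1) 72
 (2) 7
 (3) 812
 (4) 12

17 + -5 = 12
4) 12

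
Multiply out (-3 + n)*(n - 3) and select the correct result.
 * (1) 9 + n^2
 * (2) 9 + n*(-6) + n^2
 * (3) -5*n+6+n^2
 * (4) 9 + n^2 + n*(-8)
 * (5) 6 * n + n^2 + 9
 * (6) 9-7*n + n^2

Expanding (-3 + n)*(n - 3):
= 9 + n*(-6) + n^2
2) 9 + n*(-6) + n^2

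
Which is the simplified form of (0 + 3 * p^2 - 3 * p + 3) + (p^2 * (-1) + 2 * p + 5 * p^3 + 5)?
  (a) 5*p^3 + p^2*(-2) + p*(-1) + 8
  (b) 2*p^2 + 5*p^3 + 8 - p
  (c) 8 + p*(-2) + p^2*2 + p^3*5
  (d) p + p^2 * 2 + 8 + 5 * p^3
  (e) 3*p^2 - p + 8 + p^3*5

Adding the polynomials and combining like terms:
(0 + 3*p^2 - 3*p + 3) + (p^2*(-1) + 2*p + 5*p^3 + 5)
= 2*p^2 + 5*p^3 + 8 - p
b) 2*p^2 + 5*p^3 + 8 - p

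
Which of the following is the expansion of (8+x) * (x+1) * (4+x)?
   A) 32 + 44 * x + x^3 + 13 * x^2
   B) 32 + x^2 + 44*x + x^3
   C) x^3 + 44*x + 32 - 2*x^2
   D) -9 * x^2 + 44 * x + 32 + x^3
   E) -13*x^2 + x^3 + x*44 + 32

Expanding (8+x) * (x+1) * (4+x):
= 32 + 44 * x + x^3 + 13 * x^2
A) 32 + 44 * x + x^3 + 13 * x^2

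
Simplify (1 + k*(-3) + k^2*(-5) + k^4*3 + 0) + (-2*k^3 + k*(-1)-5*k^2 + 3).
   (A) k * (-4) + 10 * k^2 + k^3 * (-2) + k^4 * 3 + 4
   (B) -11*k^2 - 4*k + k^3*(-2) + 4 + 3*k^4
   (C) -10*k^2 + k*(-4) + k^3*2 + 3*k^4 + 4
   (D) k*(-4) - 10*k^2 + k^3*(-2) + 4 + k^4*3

Adding the polynomials and combining like terms:
(1 + k*(-3) + k^2*(-5) + k^4*3 + 0) + (-2*k^3 + k*(-1) - 5*k^2 + 3)
= k*(-4) - 10*k^2 + k^3*(-2) + 4 + k^4*3
D) k*(-4) - 10*k^2 + k^3*(-2) + 4 + k^4*3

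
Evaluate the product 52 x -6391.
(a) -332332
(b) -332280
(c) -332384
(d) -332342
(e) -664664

52 * -6391 = -332332
a) -332332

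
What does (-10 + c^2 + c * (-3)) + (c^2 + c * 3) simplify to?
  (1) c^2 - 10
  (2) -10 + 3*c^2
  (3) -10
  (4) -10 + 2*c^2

Adding the polynomials and combining like terms:
(-10 + c^2 + c*(-3)) + (c^2 + c*3)
= -10 + 2*c^2
4) -10 + 2*c^2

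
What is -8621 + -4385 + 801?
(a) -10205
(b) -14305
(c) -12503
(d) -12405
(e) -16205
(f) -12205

First: -8621 + -4385 = -13006
Then: -13006 + 801 = -12205
f) -12205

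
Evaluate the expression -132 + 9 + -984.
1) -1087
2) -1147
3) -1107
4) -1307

First: -132 + 9 = -123
Then: -123 + -984 = -1107
3) -1107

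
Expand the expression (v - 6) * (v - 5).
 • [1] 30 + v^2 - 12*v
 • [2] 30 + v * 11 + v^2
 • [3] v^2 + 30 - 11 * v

Expanding (v - 6) * (v - 5):
= v^2 + 30 - 11 * v
3) v^2 + 30 - 11 * v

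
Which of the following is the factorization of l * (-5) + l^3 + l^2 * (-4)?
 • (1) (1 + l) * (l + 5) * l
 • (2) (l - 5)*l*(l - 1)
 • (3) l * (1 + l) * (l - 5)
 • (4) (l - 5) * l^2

We need to factor l * (-5) + l^3 + l^2 * (-4).
The factored form is l * (1 + l) * (l - 5).
3) l * (1 + l) * (l - 5)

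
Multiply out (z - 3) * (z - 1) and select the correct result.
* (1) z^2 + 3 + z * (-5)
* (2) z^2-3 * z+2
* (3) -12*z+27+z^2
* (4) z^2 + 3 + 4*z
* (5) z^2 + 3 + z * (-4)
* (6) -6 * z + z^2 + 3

Expanding (z - 3) * (z - 1):
= z^2 + 3 + z * (-4)
5) z^2 + 3 + z * (-4)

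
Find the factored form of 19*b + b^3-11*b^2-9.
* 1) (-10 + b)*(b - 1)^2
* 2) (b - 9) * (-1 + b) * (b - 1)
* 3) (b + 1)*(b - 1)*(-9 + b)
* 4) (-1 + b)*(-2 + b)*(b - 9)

We need to factor 19*b + b^3-11*b^2-9.
The factored form is (b - 9) * (-1 + b) * (b - 1).
2) (b - 9) * (-1 + b) * (b - 1)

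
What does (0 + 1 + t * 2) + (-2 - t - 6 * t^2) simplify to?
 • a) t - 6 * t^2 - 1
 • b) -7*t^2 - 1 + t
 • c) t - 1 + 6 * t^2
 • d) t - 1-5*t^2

Adding the polynomials and combining like terms:
(0 + 1 + t*2) + (-2 - t - 6*t^2)
= t - 6 * t^2 - 1
a) t - 6 * t^2 - 1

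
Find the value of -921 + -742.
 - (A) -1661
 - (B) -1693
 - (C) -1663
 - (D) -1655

-921 + -742 = -1663
C) -1663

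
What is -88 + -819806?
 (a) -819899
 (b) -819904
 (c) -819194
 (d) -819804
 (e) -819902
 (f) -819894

-88 + -819806 = -819894
f) -819894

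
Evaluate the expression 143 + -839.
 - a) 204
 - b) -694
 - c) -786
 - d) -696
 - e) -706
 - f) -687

143 + -839 = -696
d) -696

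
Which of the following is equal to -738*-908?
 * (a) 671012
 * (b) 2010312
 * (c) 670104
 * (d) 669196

-738 * -908 = 670104
c) 670104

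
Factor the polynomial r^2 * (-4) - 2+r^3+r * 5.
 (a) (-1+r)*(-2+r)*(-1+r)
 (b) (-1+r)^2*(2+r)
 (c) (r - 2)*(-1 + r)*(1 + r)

We need to factor r^2 * (-4) - 2+r^3+r * 5.
The factored form is (-1+r)*(-2+r)*(-1+r).
a) (-1+r)*(-2+r)*(-1+r)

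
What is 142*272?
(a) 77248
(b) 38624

142 * 272 = 38624
b) 38624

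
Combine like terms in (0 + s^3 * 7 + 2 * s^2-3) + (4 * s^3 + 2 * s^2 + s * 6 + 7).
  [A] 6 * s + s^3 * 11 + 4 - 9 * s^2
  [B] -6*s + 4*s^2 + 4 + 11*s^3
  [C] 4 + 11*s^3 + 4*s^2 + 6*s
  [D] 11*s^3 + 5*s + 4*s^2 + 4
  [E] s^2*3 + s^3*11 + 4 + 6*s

Adding the polynomials and combining like terms:
(0 + s^3*7 + 2*s^2 - 3) + (4*s^3 + 2*s^2 + s*6 + 7)
= 4 + 11*s^3 + 4*s^2 + 6*s
C) 4 + 11*s^3 + 4*s^2 + 6*s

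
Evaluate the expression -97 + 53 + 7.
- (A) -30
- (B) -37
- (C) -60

First: -97 + 53 = -44
Then: -44 + 7 = -37
B) -37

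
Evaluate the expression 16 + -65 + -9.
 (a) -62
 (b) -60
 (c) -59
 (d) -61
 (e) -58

First: 16 + -65 = -49
Then: -49 + -9 = -58
e) -58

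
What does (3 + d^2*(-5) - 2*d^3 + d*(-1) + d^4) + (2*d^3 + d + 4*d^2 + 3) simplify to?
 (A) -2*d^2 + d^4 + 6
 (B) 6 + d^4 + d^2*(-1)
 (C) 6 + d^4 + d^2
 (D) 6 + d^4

Adding the polynomials and combining like terms:
(3 + d^2*(-5) - 2*d^3 + d*(-1) + d^4) + (2*d^3 + d + 4*d^2 + 3)
= 6 + d^4 + d^2*(-1)
B) 6 + d^4 + d^2*(-1)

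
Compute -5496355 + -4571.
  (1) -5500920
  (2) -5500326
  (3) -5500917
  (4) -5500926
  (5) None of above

-5496355 + -4571 = -5500926
4) -5500926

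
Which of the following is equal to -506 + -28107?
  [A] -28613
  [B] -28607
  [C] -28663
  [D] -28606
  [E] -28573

-506 + -28107 = -28613
A) -28613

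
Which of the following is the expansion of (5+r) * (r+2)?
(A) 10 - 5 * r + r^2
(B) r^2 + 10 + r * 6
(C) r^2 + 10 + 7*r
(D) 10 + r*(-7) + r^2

Expanding (5+r) * (r+2):
= r^2 + 10 + 7*r
C) r^2 + 10 + 7*r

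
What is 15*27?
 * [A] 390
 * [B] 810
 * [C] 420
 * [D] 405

15 * 27 = 405
D) 405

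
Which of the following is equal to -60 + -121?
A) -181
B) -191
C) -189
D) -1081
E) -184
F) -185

-60 + -121 = -181
A) -181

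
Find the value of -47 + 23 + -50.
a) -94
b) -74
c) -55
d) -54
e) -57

First: -47 + 23 = -24
Then: -24 + -50 = -74
b) -74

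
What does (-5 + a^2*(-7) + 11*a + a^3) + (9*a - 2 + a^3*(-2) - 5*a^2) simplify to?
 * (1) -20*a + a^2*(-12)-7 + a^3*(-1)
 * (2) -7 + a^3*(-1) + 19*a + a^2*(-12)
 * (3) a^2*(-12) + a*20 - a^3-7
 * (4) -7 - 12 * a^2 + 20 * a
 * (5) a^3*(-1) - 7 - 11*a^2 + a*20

Adding the polynomials and combining like terms:
(-5 + a^2*(-7) + 11*a + a^3) + (9*a - 2 + a^3*(-2) - 5*a^2)
= a^2*(-12) + a*20 - a^3-7
3) a^2*(-12) + a*20 - a^3-7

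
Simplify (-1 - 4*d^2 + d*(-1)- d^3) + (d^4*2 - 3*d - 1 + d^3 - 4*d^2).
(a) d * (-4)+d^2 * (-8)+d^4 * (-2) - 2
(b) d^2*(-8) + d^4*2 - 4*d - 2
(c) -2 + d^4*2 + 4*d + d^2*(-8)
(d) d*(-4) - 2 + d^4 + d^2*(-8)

Adding the polynomials and combining like terms:
(-1 - 4*d^2 + d*(-1) - d^3) + (d^4*2 - 3*d - 1 + d^3 - 4*d^2)
= d^2*(-8) + d^4*2 - 4*d - 2
b) d^2*(-8) + d^4*2 - 4*d - 2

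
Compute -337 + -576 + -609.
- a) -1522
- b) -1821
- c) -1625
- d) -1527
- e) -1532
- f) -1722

First: -337 + -576 = -913
Then: -913 + -609 = -1522
a) -1522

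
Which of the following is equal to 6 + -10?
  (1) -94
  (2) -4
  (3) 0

6 + -10 = -4
2) -4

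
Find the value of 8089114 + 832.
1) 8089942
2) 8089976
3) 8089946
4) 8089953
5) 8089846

8089114 + 832 = 8089946
3) 8089946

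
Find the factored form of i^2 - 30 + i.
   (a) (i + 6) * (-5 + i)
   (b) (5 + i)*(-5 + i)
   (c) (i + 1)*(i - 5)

We need to factor i^2 - 30 + i.
The factored form is (i + 6) * (-5 + i).
a) (i + 6) * (-5 + i)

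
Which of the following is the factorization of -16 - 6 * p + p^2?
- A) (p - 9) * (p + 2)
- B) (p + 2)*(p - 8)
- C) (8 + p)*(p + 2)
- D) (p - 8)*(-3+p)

We need to factor -16 - 6 * p + p^2.
The factored form is (p + 2)*(p - 8).
B) (p + 2)*(p - 8)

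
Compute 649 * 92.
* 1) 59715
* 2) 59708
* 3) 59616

649 * 92 = 59708
2) 59708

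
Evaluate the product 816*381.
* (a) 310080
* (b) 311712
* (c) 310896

816 * 381 = 310896
c) 310896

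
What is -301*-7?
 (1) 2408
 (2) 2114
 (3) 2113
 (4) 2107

-301 * -7 = 2107
4) 2107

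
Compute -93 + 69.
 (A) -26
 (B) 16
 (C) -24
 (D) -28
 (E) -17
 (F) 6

-93 + 69 = -24
C) -24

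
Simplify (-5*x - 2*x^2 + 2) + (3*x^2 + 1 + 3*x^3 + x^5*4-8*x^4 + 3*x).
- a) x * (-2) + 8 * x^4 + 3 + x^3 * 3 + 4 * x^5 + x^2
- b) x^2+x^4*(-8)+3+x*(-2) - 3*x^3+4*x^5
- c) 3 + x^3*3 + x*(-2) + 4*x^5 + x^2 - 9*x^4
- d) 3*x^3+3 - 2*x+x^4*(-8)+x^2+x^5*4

Adding the polynomials and combining like terms:
(-5*x - 2*x^2 + 2) + (3*x^2 + 1 + 3*x^3 + x^5*4 - 8*x^4 + 3*x)
= 3*x^3+3 - 2*x+x^4*(-8)+x^2+x^5*4
d) 3*x^3+3 - 2*x+x^4*(-8)+x^2+x^5*4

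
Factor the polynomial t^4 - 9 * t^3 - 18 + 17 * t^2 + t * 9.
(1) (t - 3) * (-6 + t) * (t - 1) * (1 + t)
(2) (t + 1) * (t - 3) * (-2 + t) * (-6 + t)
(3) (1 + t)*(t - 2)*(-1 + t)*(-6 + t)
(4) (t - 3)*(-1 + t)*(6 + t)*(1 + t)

We need to factor t^4 - 9 * t^3 - 18 + 17 * t^2 + t * 9.
The factored form is (t - 3) * (-6 + t) * (t - 1) * (1 + t).
1) (t - 3) * (-6 + t) * (t - 1) * (1 + t)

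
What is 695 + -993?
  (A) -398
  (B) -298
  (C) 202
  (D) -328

695 + -993 = -298
B) -298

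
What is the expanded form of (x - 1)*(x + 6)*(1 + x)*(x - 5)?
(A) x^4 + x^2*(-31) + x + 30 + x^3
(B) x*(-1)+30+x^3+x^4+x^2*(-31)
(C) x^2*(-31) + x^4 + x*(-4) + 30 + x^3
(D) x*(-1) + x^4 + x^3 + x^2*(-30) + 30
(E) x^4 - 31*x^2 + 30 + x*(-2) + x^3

Expanding (x - 1)*(x + 6)*(1 + x)*(x - 5):
= x*(-1)+30+x^3+x^4+x^2*(-31)
B) x*(-1)+30+x^3+x^4+x^2*(-31)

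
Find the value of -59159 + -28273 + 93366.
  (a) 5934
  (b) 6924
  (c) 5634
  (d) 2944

First: -59159 + -28273 = -87432
Then: -87432 + 93366 = 5934
a) 5934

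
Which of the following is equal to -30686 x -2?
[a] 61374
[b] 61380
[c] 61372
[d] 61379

-30686 * -2 = 61372
c) 61372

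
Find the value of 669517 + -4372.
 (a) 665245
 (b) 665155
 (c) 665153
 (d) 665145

669517 + -4372 = 665145
d) 665145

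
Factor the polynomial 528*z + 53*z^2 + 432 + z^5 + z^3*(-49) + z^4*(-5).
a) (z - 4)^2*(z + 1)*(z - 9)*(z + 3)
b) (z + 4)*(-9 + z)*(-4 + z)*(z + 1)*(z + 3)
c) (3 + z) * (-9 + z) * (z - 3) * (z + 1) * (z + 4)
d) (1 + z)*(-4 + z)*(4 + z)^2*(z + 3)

We need to factor 528*z + 53*z^2 + 432 + z^5 + z^3*(-49) + z^4*(-5).
The factored form is (z + 4)*(-9 + z)*(-4 + z)*(z + 1)*(z + 3).
b) (z + 4)*(-9 + z)*(-4 + z)*(z + 1)*(z + 3)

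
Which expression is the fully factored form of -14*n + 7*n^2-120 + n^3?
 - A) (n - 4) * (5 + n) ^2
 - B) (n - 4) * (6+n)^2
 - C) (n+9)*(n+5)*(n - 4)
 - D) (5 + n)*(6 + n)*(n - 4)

We need to factor -14*n + 7*n^2-120 + n^3.
The factored form is (5 + n)*(6 + n)*(n - 4).
D) (5 + n)*(6 + n)*(n - 4)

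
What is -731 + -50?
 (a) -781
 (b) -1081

-731 + -50 = -781
a) -781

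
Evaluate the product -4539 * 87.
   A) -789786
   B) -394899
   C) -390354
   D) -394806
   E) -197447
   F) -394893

-4539 * 87 = -394893
F) -394893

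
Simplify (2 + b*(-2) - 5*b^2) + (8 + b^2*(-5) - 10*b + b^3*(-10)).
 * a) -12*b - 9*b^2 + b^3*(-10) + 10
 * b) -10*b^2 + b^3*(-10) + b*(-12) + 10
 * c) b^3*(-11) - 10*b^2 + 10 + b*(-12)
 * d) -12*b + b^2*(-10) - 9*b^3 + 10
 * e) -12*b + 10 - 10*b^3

Adding the polynomials and combining like terms:
(2 + b*(-2) - 5*b^2) + (8 + b^2*(-5) - 10*b + b^3*(-10))
= -10*b^2 + b^3*(-10) + b*(-12) + 10
b) -10*b^2 + b^3*(-10) + b*(-12) + 10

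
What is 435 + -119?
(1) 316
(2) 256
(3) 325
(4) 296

435 + -119 = 316
1) 316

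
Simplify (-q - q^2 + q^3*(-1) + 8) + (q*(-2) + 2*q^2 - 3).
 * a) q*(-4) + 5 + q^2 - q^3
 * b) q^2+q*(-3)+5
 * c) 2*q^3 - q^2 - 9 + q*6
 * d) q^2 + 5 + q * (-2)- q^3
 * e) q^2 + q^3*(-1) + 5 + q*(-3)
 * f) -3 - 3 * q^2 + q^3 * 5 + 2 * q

Adding the polynomials and combining like terms:
(-q - q^2 + q^3*(-1) + 8) + (q*(-2) + 2*q^2 - 3)
= q^2 + q^3*(-1) + 5 + q*(-3)
e) q^2 + q^3*(-1) + 5 + q*(-3)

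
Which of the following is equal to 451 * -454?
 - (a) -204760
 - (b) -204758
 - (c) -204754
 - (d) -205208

451 * -454 = -204754
c) -204754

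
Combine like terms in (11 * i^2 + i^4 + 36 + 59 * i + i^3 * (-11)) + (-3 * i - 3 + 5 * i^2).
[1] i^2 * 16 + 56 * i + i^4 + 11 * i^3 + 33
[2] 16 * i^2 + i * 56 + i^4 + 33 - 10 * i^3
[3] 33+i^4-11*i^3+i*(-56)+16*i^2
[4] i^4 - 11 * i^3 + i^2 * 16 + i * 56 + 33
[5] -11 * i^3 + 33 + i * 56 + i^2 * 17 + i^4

Adding the polynomials and combining like terms:
(11*i^2 + i^4 + 36 + 59*i + i^3*(-11)) + (-3*i - 3 + 5*i^2)
= i^4 - 11 * i^3 + i^2 * 16 + i * 56 + 33
4) i^4 - 11 * i^3 + i^2 * 16 + i * 56 + 33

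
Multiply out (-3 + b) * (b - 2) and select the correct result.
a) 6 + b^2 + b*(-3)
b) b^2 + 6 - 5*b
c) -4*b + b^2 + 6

Expanding (-3 + b) * (b - 2):
= b^2 + 6 - 5*b
b) b^2 + 6 - 5*b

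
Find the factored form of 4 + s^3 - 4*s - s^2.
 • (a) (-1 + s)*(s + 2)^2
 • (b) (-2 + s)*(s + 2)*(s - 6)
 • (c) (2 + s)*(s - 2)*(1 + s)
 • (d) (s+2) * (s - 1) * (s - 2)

We need to factor 4 + s^3 - 4*s - s^2.
The factored form is (s+2) * (s - 1) * (s - 2).
d) (s+2) * (s - 1) * (s - 2)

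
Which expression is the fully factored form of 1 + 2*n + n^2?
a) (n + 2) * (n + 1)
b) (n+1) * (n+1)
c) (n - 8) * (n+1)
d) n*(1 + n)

We need to factor 1 + 2*n + n^2.
The factored form is (n+1) * (n+1).
b) (n+1) * (n+1)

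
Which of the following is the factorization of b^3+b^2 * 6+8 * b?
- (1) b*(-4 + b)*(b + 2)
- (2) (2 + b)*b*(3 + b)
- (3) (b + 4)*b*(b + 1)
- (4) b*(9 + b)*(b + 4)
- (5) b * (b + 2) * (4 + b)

We need to factor b^3+b^2 * 6+8 * b.
The factored form is b * (b + 2) * (4 + b).
5) b * (b + 2) * (4 + b)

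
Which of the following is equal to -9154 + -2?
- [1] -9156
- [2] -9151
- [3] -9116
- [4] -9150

-9154 + -2 = -9156
1) -9156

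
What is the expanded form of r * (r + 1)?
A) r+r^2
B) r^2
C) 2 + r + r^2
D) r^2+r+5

Expanding r * (r + 1):
= r+r^2
A) r+r^2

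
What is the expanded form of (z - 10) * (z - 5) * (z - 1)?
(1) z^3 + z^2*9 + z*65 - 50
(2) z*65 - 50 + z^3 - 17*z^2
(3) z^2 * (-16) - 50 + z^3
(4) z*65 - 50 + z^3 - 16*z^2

Expanding (z - 10) * (z - 5) * (z - 1):
= z*65 - 50 + z^3 - 16*z^2
4) z*65 - 50 + z^3 - 16*z^2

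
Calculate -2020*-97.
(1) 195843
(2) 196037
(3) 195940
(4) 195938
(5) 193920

-2020 * -97 = 195940
3) 195940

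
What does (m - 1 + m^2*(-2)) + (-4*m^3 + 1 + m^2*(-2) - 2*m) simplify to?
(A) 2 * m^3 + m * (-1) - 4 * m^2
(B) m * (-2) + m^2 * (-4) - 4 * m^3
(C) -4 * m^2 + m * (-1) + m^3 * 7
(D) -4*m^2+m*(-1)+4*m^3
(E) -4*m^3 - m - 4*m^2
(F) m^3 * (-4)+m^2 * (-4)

Adding the polynomials and combining like terms:
(m - 1 + m^2*(-2)) + (-4*m^3 + 1 + m^2*(-2) - 2*m)
= -4*m^3 - m - 4*m^2
E) -4*m^3 - m - 4*m^2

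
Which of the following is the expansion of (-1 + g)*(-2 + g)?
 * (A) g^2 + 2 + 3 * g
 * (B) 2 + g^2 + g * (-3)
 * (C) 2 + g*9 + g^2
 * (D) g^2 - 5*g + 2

Expanding (-1 + g)*(-2 + g):
= 2 + g^2 + g * (-3)
B) 2 + g^2 + g * (-3)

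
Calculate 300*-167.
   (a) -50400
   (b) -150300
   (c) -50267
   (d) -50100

300 * -167 = -50100
d) -50100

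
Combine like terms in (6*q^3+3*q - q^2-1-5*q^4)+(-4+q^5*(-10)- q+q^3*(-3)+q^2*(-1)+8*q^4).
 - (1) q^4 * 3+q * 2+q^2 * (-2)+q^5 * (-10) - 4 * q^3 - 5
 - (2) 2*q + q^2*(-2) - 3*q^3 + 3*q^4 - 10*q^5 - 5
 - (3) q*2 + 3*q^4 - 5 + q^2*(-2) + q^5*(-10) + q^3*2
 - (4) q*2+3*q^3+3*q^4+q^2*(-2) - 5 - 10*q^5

Adding the polynomials and combining like terms:
(6*q^3 + 3*q - q^2 - 1 - 5*q^4) + (-4 + q^5*(-10) - q + q^3*(-3) + q^2*(-1) + 8*q^4)
= q*2+3*q^3+3*q^4+q^2*(-2) - 5 - 10*q^5
4) q*2+3*q^3+3*q^4+q^2*(-2) - 5 - 10*q^5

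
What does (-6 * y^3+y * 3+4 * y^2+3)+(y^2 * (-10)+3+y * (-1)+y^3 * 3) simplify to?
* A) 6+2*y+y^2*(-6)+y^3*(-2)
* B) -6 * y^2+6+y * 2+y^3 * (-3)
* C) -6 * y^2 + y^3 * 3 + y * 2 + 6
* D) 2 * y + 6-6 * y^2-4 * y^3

Adding the polynomials and combining like terms:
(-6*y^3 + y*3 + 4*y^2 + 3) + (y^2*(-10) + 3 + y*(-1) + y^3*3)
= -6 * y^2+6+y * 2+y^3 * (-3)
B) -6 * y^2+6+y * 2+y^3 * (-3)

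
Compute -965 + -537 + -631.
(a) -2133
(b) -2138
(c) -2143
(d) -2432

First: -965 + -537 = -1502
Then: -1502 + -631 = -2133
a) -2133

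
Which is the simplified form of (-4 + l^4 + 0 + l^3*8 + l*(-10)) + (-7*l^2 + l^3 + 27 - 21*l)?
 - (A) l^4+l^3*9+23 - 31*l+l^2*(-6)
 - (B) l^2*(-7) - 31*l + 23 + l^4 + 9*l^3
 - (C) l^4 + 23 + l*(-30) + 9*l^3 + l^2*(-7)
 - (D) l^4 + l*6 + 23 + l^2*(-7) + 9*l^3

Adding the polynomials and combining like terms:
(-4 + l^4 + 0 + l^3*8 + l*(-10)) + (-7*l^2 + l^3 + 27 - 21*l)
= l^2*(-7) - 31*l + 23 + l^4 + 9*l^3
B) l^2*(-7) - 31*l + 23 + l^4 + 9*l^3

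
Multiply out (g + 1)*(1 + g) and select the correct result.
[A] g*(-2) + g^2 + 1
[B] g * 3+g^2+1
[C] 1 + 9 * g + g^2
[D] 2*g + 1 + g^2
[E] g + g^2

Expanding (g + 1)*(1 + g):
= 2*g + 1 + g^2
D) 2*g + 1 + g^2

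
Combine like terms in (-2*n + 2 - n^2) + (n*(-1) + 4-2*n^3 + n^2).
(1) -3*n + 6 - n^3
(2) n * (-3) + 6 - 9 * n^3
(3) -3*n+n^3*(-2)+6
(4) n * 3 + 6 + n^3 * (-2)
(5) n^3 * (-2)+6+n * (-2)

Adding the polynomials and combining like terms:
(-2*n + 2 - n^2) + (n*(-1) + 4 - 2*n^3 + n^2)
= -3*n+n^3*(-2)+6
3) -3*n+n^3*(-2)+6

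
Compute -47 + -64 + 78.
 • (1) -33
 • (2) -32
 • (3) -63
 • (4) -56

First: -47 + -64 = -111
Then: -111 + 78 = -33
1) -33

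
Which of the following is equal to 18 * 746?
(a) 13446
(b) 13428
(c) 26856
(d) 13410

18 * 746 = 13428
b) 13428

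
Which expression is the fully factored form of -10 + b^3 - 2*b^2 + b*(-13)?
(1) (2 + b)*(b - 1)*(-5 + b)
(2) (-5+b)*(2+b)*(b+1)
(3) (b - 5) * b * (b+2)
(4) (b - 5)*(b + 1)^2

We need to factor -10 + b^3 - 2*b^2 + b*(-13).
The factored form is (-5+b)*(2+b)*(b+1).
2) (-5+b)*(2+b)*(b+1)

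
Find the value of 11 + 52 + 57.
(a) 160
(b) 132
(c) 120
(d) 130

First: 11 + 52 = 63
Then: 63 + 57 = 120
c) 120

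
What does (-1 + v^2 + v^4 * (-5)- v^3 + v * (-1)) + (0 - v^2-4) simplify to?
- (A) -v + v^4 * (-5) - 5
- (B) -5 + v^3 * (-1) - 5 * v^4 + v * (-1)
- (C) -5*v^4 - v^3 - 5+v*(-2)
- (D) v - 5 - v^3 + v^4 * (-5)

Adding the polynomials and combining like terms:
(-1 + v^2 + v^4*(-5) - v^3 + v*(-1)) + (0 - v^2 - 4)
= -5 + v^3 * (-1) - 5 * v^4 + v * (-1)
B) -5 + v^3 * (-1) - 5 * v^4 + v * (-1)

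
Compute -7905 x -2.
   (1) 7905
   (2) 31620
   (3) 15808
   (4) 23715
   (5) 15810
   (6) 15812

-7905 * -2 = 15810
5) 15810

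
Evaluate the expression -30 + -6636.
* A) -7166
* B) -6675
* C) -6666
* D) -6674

-30 + -6636 = -6666
C) -6666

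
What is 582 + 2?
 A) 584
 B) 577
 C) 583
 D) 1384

582 + 2 = 584
A) 584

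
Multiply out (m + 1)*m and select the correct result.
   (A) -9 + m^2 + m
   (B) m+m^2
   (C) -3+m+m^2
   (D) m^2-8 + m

Expanding (m + 1)*m:
= m+m^2
B) m+m^2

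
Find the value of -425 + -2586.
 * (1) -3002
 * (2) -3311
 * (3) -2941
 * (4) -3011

-425 + -2586 = -3011
4) -3011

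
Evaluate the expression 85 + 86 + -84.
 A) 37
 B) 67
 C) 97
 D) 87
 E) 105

First: 85 + 86 = 171
Then: 171 + -84 = 87
D) 87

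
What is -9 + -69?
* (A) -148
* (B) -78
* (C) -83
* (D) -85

-9 + -69 = -78
B) -78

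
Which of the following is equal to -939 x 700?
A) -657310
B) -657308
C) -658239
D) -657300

-939 * 700 = -657300
D) -657300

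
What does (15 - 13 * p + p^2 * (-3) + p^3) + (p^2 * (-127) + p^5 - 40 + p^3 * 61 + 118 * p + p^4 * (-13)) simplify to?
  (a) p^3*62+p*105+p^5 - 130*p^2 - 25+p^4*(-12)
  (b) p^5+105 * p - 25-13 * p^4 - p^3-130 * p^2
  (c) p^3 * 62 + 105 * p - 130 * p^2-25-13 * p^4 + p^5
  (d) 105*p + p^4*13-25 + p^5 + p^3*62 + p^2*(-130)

Adding the polynomials and combining like terms:
(15 - 13*p + p^2*(-3) + p^3) + (p^2*(-127) + p^5 - 40 + p^3*61 + 118*p + p^4*(-13))
= p^3 * 62 + 105 * p - 130 * p^2-25-13 * p^4 + p^5
c) p^3 * 62 + 105 * p - 130 * p^2-25-13 * p^4 + p^5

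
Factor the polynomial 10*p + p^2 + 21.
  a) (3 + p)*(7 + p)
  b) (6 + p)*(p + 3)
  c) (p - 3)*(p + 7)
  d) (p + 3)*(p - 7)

We need to factor 10*p + p^2 + 21.
The factored form is (3 + p)*(7 + p).
a) (3 + p)*(7 + p)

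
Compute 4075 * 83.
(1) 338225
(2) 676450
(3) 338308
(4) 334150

4075 * 83 = 338225
1) 338225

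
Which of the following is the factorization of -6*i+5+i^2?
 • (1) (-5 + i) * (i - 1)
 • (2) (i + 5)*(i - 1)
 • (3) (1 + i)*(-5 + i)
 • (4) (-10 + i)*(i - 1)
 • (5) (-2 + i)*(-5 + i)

We need to factor -6*i+5+i^2.
The factored form is (-5 + i) * (i - 1).
1) (-5 + i) * (i - 1)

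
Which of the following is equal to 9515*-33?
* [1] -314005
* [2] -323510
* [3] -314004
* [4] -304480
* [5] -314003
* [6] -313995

9515 * -33 = -313995
6) -313995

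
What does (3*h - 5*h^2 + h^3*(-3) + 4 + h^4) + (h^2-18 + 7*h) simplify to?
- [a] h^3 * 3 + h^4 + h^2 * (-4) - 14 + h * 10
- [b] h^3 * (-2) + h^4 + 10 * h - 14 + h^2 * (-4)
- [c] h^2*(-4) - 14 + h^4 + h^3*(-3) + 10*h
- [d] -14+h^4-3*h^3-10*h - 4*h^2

Adding the polynomials and combining like terms:
(3*h - 5*h^2 + h^3*(-3) + 4 + h^4) + (h^2 - 18 + 7*h)
= h^2*(-4) - 14 + h^4 + h^3*(-3) + 10*h
c) h^2*(-4) - 14 + h^4 + h^3*(-3) + 10*h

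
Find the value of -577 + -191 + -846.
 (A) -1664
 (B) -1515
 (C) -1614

First: -577 + -191 = -768
Then: -768 + -846 = -1614
C) -1614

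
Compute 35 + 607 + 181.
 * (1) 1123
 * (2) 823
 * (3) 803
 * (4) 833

First: 35 + 607 = 642
Then: 642 + 181 = 823
2) 823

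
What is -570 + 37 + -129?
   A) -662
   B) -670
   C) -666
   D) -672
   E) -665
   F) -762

First: -570 + 37 = -533
Then: -533 + -129 = -662
A) -662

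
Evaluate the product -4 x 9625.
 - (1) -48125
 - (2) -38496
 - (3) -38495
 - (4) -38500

-4 * 9625 = -38500
4) -38500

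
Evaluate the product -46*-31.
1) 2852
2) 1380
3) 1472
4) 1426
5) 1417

-46 * -31 = 1426
4) 1426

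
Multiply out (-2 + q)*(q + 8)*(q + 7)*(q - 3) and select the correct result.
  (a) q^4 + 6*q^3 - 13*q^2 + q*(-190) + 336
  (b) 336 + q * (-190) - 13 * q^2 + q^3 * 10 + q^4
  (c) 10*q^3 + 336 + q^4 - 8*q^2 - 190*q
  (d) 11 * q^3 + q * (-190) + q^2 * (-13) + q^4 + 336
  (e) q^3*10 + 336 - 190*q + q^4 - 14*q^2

Expanding (-2 + q)*(q + 8)*(q + 7)*(q - 3):
= 336 + q * (-190) - 13 * q^2 + q^3 * 10 + q^4
b) 336 + q * (-190) - 13 * q^2 + q^3 * 10 + q^4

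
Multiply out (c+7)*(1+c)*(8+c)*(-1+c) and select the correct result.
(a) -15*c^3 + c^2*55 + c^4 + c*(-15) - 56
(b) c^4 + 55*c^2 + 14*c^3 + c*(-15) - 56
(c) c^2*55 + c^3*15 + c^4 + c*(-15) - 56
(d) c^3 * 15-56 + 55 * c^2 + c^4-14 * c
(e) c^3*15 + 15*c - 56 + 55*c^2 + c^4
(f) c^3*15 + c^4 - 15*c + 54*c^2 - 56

Expanding (c+7)*(1+c)*(8+c)*(-1+c):
= c^2*55 + c^3*15 + c^4 + c*(-15) - 56
c) c^2*55 + c^3*15 + c^4 + c*(-15) - 56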